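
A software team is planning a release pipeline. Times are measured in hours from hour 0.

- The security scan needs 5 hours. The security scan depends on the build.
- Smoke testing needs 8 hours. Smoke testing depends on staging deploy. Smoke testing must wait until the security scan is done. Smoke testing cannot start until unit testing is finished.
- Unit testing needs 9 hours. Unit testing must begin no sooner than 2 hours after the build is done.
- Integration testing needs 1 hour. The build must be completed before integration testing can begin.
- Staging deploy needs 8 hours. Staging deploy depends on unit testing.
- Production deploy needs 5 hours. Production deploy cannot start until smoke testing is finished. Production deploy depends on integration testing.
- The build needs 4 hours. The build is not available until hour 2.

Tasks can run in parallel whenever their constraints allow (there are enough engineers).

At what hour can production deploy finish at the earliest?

38

The build cannot begin until its own release at hour 2. It runs from hour 2 to 2 + 4 = hour 6.
The security scan cannot begin until the build (finishes hour 6). It runs from hour 6 to 6 + 5 = hour 11.
Integration testing waits on the build (finishes hour 6), so it starts at hour 6 and finishes at 6 + 1 = hour 7.
Unit testing waits on the build (finishes hour 6, plus 2-hour gap → hour 8), so it starts at hour 8 and finishes at 8 + 9 = hour 17.
Staging deploy waits on unit testing (finishes hour 17), so it starts at hour 17 and finishes at 17 + 8 = hour 25.
For smoke testing: staging deploy (finishes hour 25); the security scan (finishes hour 11); unit testing (finishes hour 17). Taking the maximum gives a start of hour 25, and it finishes at 25 + 8 = hour 33.
Production deploy needs all of smoke testing (finishes hour 33); integration testing (finishes hour 7). That puts its earliest start at hour 33; it finishes at 33 + 5 = hour 38.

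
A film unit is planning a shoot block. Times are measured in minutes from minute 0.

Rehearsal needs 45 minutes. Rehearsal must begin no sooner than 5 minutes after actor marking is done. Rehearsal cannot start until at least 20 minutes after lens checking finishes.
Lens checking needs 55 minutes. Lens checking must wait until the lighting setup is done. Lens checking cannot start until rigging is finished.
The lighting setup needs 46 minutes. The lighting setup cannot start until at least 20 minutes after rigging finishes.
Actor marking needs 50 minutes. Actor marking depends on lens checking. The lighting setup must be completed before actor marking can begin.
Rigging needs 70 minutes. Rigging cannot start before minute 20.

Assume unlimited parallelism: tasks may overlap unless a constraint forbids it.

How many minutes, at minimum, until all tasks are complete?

311

Rigging waits on its own release at minute 20, so it starts at minute 20 and finishes at 20 + 70 = minute 90.
After rigging (finishes minute 90, plus 20-minute gap → minute 110), the lighting setup can start at minute 110 and finishes at minute 156.
For lens checking: the lighting setup (finishes minute 156); rigging (finishes minute 90). Taking the maximum gives a start of minute 156, and it finishes at 156 + 55 = minute 211.
For actor marking: lens checking (finishes minute 211); the lighting setup (finishes minute 156). Taking the maximum gives a start of minute 211, and it finishes at 211 + 50 = minute 261.
For rehearsal: actor marking (finishes minute 261, plus 5-minute gap → minute 266); lens checking (finishes minute 211, plus 20-minute gap → minute 231). Taking the maximum gives a start of minute 266, and it finishes at 266 + 45 = minute 311.
All tasks are finished once the last one completes. Finish times: Rigging at 90, The lighting setup at 156, Lens checking at 211, Actor marking at 261, Rehearsal at 311. The latest is minute 311.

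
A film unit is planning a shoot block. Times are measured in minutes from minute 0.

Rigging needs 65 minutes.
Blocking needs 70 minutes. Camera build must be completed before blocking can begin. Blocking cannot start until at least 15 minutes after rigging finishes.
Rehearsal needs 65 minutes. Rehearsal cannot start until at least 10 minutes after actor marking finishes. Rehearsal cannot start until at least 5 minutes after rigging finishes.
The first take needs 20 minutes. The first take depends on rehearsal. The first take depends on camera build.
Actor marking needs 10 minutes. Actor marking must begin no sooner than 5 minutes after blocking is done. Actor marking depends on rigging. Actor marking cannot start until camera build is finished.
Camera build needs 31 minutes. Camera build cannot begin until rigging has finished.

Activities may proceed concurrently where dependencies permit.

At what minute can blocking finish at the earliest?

Rigging has no prerequisites, so it starts at minute 0 and finishes at minute 65.
Camera build waits on rigging (finishes minute 65), so it starts at minute 65 and finishes at 65 + 31 = minute 96.
Blocking cannot start until camera build (finishes minute 96); rigging (finishes minute 65, plus 15-minute gap → minute 80). The controlling bound is minute 96, so blocking finishes at 96 + 70 = minute 166.

166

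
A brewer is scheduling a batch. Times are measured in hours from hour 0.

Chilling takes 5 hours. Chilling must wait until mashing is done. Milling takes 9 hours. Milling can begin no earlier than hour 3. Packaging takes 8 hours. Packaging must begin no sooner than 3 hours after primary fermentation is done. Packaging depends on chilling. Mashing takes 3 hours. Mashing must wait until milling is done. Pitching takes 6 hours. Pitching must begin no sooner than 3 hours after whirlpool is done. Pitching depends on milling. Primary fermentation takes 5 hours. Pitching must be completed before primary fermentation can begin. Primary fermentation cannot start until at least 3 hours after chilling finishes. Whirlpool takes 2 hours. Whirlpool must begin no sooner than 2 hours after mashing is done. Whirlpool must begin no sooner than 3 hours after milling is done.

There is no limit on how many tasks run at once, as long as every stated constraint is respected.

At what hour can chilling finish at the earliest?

After its own release at hour 3, milling can start at hour 3 and finishes at hour 12.
Mashing waits on milling (finishes hour 12), so it starts at hour 12 and finishes at 12 + 3 = hour 15.
Chilling cannot begin until mashing (finishes hour 15). It runs from hour 15 to 15 + 5 = hour 20.

20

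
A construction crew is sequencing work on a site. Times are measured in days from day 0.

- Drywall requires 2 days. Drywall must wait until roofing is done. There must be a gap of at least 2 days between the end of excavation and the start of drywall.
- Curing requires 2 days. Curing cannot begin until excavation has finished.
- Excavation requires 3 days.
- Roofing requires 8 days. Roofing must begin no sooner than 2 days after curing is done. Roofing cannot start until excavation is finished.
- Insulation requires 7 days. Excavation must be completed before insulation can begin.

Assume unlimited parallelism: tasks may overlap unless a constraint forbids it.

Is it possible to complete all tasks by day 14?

No

Excavation has no prerequisites, so it starts at day 0 and finishes at day 3.
Insulation cannot begin until excavation (finishes day 3). It runs from day 3 to 3 + 7 = day 10.
After excavation (finishes day 3), curing can start at day 3 and finishes at day 5.
Roofing has to wait for curing (finishes day 5, plus 2-day gap → day 7); excavation (finishes day 3). The latest of these is day 7, so roofing runs day 7 to 7 + 8 = day 15.
Drywall needs all of roofing (finishes day 15); excavation (finishes day 3, plus 2-day gap → day 5). That puts its earliest start at day 15; it finishes at 15 + 2 = day 17.
The earliest everything can be done is day 17, which is after the deadline of 14, so it is not possible.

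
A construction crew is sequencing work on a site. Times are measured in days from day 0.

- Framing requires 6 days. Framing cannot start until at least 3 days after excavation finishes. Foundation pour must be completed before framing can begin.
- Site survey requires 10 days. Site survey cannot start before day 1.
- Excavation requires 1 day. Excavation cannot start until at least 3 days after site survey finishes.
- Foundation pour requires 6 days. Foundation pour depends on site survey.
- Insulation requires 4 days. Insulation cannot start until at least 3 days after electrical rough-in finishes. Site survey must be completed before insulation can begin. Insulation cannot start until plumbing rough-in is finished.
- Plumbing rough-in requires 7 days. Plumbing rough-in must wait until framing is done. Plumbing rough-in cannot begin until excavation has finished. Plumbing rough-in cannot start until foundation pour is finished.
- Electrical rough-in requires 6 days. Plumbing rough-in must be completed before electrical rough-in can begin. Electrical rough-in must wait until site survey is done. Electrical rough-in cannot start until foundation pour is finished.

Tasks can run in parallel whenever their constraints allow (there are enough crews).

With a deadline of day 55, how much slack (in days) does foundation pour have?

12

Site survey waits on its own release at day 1, so it starts at day 1 and finishes at 1 + 10 = day 11.
After site survey (finishes day 11), foundation pour can start at day 11 and finishes at day 17.

Working backward from the deadline:
To finish by day 55, insulation (duration 4) must start no later than day 51.
Electrical rough-in has to be done before insulation (must start by day 51, minus 3-day gap → day 48). That means finishing by day 48, i.e. starting by 48 − 6 = day 42.
Plumbing rough-in feeds electrical rough-in (must start by day 42); insulation (must start by day 51). Taking the minimum, plumbing rough-in must finish by day 42 and start by 42 − 7 = day 35.
Framing feeds into plumbing rough-in (must start by day 35); so framing must finish by day 35 and therefore start by day 29.
Foundation pour has several dependents: framing (must start by day 29); plumbing rough-in (must start by day 35); electrical rough-in (must start by day 42). The earliest of those limits is day 29, so foundation pour must start by 29 − 6 = day 23.
So foundation pour can start as early as day 11 and as late as day 23, giving 23 − 11 = 12 days of slack.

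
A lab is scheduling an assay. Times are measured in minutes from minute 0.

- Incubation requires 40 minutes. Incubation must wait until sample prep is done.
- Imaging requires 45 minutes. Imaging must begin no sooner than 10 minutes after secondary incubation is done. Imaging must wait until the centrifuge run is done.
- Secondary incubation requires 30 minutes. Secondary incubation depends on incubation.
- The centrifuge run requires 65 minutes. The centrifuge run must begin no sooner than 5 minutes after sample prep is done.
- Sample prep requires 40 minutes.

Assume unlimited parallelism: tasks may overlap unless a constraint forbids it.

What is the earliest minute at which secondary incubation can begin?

80

Sample prep can start immediately at minute 0; it finishes at minute 40.
Incubation cannot begin until sample prep (finishes minute 40). It runs from minute 40 to 40 + 40 = minute 80.
Secondary incubation waits on incubation (finishes minute 80), so the earliest it can start is minute 80.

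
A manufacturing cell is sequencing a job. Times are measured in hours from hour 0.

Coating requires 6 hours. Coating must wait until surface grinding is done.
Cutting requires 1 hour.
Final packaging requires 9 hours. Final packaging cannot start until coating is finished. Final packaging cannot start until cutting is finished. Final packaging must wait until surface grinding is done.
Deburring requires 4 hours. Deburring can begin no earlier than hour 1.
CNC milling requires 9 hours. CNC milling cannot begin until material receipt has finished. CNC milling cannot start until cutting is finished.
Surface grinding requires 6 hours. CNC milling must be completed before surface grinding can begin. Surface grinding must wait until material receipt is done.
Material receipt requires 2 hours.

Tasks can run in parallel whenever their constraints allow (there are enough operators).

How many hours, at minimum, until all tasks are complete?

Deburring cannot begin until its own release at hour 1. It runs from hour 1 to 1 + 4 = hour 5.
Cutting can start immediately at hour 0; it finishes at hour 1.
Nothing blocks material receipt, so it runs from hour 0 to hour 2.
CNC milling cannot start until material receipt (finishes hour 2); cutting (finishes hour 1). The controlling bound is hour 2, so CNC milling finishes at 2 + 9 = hour 11.
Surface grinding cannot start until CNC milling (finishes hour 11); material receipt (finishes hour 2). The controlling bound is hour 11, so surface grinding finishes at 11 + 6 = hour 17.
Coating cannot begin until surface grinding (finishes hour 17). It runs from hour 17 to 17 + 6 = hour 23.
Final packaging has to wait for coating (finishes hour 23); cutting (finishes hour 1); surface grinding (finishes hour 17). The latest of these is hour 23, so final packaging runs hour 23 to 23 + 9 = hour 32.
All tasks are finished once the last one completes. Finish times: Material receipt at 2, Cutting at 1, Deburring at 5, CNC milling at 11, Surface grinding at 17, Coating at 23, Final packaging at 32. The latest is hour 32.

32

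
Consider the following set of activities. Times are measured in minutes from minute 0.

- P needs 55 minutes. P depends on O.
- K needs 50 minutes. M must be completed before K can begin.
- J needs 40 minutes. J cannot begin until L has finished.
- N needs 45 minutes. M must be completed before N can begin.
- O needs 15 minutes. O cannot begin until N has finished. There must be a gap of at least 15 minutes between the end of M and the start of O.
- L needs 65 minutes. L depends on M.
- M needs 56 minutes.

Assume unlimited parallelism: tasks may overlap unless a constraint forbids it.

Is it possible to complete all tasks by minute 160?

M has no prerequisites, so it starts at minute 0 and finishes at minute 56.
N cannot begin until M (finishes minute 56). It runs from minute 56 to 56 + 45 = minute 101.
O cannot start until N (finishes minute 101); M (finishes minute 56, plus 15-minute gap → minute 71). The controlling bound is minute 101, so O finishes at 101 + 15 = minute 116.
After O (finishes minute 116), P can start at minute 116 and finishes at minute 171.
L cannot begin until M (finishes minute 56). It runs from minute 56 to 56 + 65 = minute 121.
J cannot begin until L (finishes minute 121). It runs from minute 121 to 121 + 40 = minute 161.
After M (finishes minute 56), K can start at minute 56 and finishes at minute 106.
The earliest everything can be done is minute 171, which is after the deadline of 160, so it is not possible.

No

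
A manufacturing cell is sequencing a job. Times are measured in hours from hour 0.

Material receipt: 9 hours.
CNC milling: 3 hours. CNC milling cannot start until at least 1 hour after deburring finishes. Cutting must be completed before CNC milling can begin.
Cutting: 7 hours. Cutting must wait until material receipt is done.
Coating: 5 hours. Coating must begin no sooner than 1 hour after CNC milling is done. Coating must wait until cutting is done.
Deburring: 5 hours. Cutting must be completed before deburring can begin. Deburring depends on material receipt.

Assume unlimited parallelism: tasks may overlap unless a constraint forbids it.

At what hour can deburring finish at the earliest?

Nothing blocks material receipt, so it runs from hour 0 to hour 9.
After material receipt (finishes hour 9), cutting can start at hour 9 and finishes at hour 16.
For deburring: cutting (finishes hour 16); material receipt (finishes hour 9). Taking the maximum gives a start of hour 16, and it finishes at 16 + 5 = hour 21.

21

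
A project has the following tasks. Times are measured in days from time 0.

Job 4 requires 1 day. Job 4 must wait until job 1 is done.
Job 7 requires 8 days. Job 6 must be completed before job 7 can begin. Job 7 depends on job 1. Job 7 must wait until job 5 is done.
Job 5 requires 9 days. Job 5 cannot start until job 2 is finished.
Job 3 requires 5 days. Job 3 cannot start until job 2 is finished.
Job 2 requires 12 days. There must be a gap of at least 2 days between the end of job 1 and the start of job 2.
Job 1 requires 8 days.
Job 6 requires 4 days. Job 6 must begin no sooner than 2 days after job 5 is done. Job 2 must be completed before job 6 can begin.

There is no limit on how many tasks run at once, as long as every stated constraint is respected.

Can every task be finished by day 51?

Job 1 can start immediately at day 0; it finishes at day 8.
Job 4 cannot begin until job 1 (finishes day 8). It runs from day 8 to 8 + 1 = day 9.
Job 2 waits on job 1 (finishes day 8, plus 2-day gap → day 10), so it starts at day 10 and finishes at 10 + 12 = day 22.
Job 5 cannot begin until job 2 (finishes day 22). It runs from day 22 to 22 + 9 = day 31.
For job 6: job 5 (finishes day 31, plus 2-day gap → day 33); job 2 (finishes day 22). Taking the maximum gives a start of day 33, and it finishes at 33 + 4 = day 37.
For job 7: job 6 (finishes day 37); job 1 (finishes day 8); job 5 (finishes day 31). Taking the maximum gives a start of day 37, and it finishes at 37 + 8 = day 45.
After job 2 (finishes day 22), job 3 can start at day 22 and finishes at day 27.
Every task is finished by day 45, which is no later than the deadline of 51, so the schedule is feasible.

Yes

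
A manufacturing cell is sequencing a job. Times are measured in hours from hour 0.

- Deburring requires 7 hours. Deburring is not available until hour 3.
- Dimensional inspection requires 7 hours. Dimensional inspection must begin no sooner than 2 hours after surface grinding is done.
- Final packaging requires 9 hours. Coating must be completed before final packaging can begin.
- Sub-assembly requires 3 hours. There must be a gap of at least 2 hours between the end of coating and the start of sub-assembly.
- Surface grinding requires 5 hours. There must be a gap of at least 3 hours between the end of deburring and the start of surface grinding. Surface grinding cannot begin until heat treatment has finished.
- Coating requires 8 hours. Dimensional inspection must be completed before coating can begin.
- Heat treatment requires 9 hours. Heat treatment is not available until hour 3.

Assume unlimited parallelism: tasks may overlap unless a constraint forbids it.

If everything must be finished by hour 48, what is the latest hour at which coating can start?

31

Sub-assembly has no dependents, so it just needs to finish by hour 48. Starting by 48 − 3 = hour 45 achieves that.
Nothing follows final packaging; the deadline of hour 48 is its only limit. It must start by 48 − 9 = hour 39.
For coating: sub-assembly (must start by hour 45, minus 2-hour gap → hour 43); final packaging (must start by hour 39). The most restrictive is hour 39; with an 8-hour duration, coating must start by hour 31.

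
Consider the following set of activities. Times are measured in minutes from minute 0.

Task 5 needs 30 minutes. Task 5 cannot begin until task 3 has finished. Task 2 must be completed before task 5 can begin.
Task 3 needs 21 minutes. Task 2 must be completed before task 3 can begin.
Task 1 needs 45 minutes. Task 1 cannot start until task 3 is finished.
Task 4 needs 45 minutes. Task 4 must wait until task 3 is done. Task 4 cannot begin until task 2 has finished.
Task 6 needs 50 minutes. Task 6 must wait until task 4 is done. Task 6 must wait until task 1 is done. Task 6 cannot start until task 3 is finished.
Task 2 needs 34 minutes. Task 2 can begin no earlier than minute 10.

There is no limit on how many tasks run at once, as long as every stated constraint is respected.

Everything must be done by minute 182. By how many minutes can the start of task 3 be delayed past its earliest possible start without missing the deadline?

After its own release at minute 10, task 2 can start at minute 10 and finishes at minute 44.
After task 2 (finishes minute 44), task 3 can start at minute 44 and finishes at minute 65.

Working backward from the deadline:
Nothing follows task 6; the deadline of minute 182 is its only limit. It must start by 182 − 50 = minute 132.
Task 1 must finish before task 6 (must start by minute 132). With a 45-minute duration, task 1 must start by 132 − 45 = minute 87.
Task 4 feeds into task 6 (must start by minute 132); so task 4 must finish by minute 132 and therefore start by minute 87.
Task 5 has no dependents, so it just needs to finish by minute 182. Starting by 182 − 30 = minute 152 achieves that.
Task 3 feeds task 1 (must start by minute 87); task 4 (must start by minute 87); task 5 (must start by minute 152); task 6 (must start by minute 132). Taking the minimum, task 3 must finish by minute 87 and start by 87 − 21 = minute 66.
So task 3 can start as early as minute 44 and as late as minute 66, giving 66 − 44 = 22 minutes of slack.

22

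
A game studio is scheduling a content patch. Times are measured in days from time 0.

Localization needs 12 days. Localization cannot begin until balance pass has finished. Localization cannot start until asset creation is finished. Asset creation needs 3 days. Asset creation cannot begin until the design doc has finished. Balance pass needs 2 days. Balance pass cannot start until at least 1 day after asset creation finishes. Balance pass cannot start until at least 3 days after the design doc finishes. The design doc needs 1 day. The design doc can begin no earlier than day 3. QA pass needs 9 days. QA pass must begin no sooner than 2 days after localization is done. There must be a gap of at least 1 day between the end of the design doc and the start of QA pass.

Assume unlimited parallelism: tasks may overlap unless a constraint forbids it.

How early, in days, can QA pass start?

The design doc cannot begin until its own release at day 3. It runs from day 3 to 3 + 1 = day 4.
After the design doc (finishes day 4), asset creation can start at day 4 and finishes at day 7.
Balance pass has to wait for asset creation (finishes day 7, plus 1-day gap → day 8); the design doc (finishes day 4, plus 3-day gap → day 7). The latest of these is day 8, so balance pass runs day 8 to 8 + 2 = day 10.
Localization has to wait for balance pass (finishes day 10); asset creation (finishes day 7). The latest of these is day 10, so localization runs day 10 to 10 + 12 = day 22.
QA pass waits on localization (finishes day 22, plus 2-day gap → day 24); the design doc (finishes day 4, plus 1-day gap → day 5). The latest of these is day 24, which is the earliest QA pass can start.

24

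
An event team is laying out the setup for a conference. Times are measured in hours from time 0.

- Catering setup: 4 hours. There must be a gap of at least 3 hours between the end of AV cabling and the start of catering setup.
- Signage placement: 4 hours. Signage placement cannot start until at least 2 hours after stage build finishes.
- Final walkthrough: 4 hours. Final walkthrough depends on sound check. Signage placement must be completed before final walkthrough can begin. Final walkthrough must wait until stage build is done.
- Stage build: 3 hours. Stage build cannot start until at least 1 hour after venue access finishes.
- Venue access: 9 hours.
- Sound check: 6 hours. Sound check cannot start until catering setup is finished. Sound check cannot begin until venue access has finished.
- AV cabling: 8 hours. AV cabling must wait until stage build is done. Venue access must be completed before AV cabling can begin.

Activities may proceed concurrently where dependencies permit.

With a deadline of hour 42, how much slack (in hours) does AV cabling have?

4

Venue access has no prerequisites, so it starts at hour 0 and finishes at hour 9.
Stage build cannot begin until venue access (finishes hour 9, plus 1-hour gap → hour 10). It runs from hour 10 to 10 + 3 = hour 13.
AV cabling needs all of stage build (finishes hour 13); venue access (finishes hour 9). That puts its earliest start at hour 13; it finishes at 13 + 8 = hour 21.

Working backward from the deadline:
Nothing follows final walkthrough; the deadline of hour 42 is its only limit. It must start by 42 − 4 = hour 38.
Sound check has to be done before final walkthrough (must start by hour 38). That means finishing by hour 38, i.e. starting by 38 − 6 = hour 32.
Since sound check (must start by hour 32) depends on it, catering setup must finish by hour 32. Backing off its 4-hour duration gives a latest start of hour 28.
AV cabling feeds into catering setup (must start by hour 28, minus 3-hour gap → hour 25); so AV cabling must finish by hour 25 and therefore start by hour 17.
So AV cabling can start as early as hour 13 and as late as hour 17, giving 17 − 13 = 4 hours of slack.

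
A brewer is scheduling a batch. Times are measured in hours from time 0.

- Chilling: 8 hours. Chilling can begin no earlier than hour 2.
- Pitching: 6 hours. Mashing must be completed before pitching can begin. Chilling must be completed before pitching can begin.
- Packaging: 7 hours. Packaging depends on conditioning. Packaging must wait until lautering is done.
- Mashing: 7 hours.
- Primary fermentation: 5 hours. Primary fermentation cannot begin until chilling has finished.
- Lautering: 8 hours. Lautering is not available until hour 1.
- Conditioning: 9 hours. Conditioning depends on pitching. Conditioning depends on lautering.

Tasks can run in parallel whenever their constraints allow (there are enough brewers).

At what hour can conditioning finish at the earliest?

25

Chilling cannot begin until its own release at hour 2. It runs from hour 2 to 2 + 8 = hour 10.
After its own release at hour 1, lautering can start at hour 1 and finishes at hour 9.
Nothing blocks mashing, so it runs from hour 0 to hour 7.
For pitching: mashing (finishes hour 7); chilling (finishes hour 10). Taking the maximum gives a start of hour 10, and it finishes at 10 + 6 = hour 16.
Conditioning needs all of pitching (finishes hour 16); lautering (finishes hour 9). That puts its earliest start at hour 16; it finishes at 16 + 9 = hour 25.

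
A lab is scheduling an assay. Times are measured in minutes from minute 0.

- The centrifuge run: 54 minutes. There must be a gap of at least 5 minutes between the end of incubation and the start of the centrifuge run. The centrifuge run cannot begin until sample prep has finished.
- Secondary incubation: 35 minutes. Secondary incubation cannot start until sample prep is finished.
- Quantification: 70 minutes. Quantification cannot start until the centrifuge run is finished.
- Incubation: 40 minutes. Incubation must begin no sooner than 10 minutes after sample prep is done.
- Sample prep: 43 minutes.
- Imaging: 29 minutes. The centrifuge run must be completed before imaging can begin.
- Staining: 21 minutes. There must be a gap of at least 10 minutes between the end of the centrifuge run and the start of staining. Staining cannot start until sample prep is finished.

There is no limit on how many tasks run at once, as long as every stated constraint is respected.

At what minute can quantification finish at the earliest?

222

Nothing blocks sample prep, so it runs from minute 0 to minute 43.
After sample prep (finishes minute 43, plus 10-minute gap → minute 53), incubation can start at minute 53 and finishes at minute 93.
For the centrifuge run: incubation (finishes minute 93, plus 5-minute gap → minute 98); sample prep (finishes minute 43). Taking the maximum gives a start of minute 98, and it finishes at 98 + 54 = minute 152.
After the centrifuge run (finishes minute 152), quantification can start at minute 152 and finishes at minute 222.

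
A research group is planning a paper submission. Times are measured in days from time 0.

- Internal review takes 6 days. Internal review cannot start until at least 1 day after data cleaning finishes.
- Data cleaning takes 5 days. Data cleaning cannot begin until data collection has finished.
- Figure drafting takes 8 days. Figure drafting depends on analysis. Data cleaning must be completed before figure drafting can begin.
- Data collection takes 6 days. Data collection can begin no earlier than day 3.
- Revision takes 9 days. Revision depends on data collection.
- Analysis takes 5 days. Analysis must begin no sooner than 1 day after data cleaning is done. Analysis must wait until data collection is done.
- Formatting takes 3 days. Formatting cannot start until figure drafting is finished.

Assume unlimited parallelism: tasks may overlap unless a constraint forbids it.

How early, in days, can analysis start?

After its own release at day 3, data collection can start at day 3 and finishes at day 9.
Data cleaning cannot begin until data collection (finishes day 9). It runs from day 9 to 9 + 5 = day 14.
Analysis waits on data cleaning (finishes day 14, plus 1-day gap → day 15); data collection (finishes day 9). The latest of these is day 15, which is the earliest analysis can start.

15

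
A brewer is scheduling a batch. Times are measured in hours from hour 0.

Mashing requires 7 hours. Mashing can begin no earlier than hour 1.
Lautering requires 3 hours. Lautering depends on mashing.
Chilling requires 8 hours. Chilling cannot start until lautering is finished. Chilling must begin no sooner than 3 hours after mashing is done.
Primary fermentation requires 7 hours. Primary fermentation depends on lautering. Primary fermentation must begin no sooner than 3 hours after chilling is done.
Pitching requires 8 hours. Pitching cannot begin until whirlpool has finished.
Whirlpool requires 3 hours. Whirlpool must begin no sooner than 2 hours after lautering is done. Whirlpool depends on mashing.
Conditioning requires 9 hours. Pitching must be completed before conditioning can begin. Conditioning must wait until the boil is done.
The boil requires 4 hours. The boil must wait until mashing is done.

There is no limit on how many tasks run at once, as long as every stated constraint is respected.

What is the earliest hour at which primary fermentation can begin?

After its own release at hour 1, mashing can start at hour 1 and finishes at hour 8.
After mashing (finishes hour 8), lautering can start at hour 8 and finishes at hour 11.
Chilling cannot start until lautering (finishes hour 11); mashing (finishes hour 8, plus 3-hour gap → hour 11). The controlling bound is hour 11, so chilling finishes at 11 + 8 = hour 19.
Primary fermentation waits on lautering (finishes hour 11); chilling (finishes hour 19, plus 3-hour gap → hour 22). The latest of these is hour 22, which is the earliest primary fermentation can start.

22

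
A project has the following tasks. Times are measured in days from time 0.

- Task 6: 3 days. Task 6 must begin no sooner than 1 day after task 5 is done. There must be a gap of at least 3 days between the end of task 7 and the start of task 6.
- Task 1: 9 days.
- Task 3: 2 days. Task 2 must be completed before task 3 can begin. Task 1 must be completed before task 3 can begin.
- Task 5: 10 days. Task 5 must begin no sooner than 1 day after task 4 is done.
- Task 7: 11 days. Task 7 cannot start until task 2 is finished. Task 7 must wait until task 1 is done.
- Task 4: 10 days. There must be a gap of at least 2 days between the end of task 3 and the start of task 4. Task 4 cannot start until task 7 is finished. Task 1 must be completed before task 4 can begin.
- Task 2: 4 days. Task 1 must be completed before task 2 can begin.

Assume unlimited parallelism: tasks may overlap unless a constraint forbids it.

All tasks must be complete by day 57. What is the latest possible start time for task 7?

21

To finish by day 57, task 6 (duration 3) must start no later than day 54.
Task 5 has to be done before task 6 (must start by day 54, minus 1-day gap → day 53). That means finishing by day 53, i.e. starting by 53 − 10 = day 43.
Task 4 has to be done before task 5 (must start by day 43, minus 1-day gap → day 42). That means finishing by day 42, i.e. starting by 42 − 10 = day 32.
For task 7: task 4 (must start by day 32); task 6 (must start by day 54, minus 3-day gap → day 51). The most restrictive is day 32; with an 11-day duration, task 7 must start by day 21.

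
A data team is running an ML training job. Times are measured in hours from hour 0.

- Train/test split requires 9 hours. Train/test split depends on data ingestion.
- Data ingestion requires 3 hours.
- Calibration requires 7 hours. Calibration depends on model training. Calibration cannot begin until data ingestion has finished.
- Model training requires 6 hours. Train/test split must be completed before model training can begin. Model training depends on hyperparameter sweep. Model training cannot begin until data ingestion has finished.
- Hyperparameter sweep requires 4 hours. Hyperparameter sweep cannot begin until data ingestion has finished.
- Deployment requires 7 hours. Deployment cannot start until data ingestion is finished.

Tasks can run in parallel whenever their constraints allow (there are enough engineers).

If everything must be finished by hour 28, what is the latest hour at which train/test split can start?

To finish by hour 28, calibration (duration 7) must start no later than hour 21.
Model training must finish before calibration (must start by hour 21). With a 6-hour duration, model training must start by 21 − 6 = hour 15.
Train/test split has to be done before model training (must start by hour 15). That means finishing by hour 15, i.e. starting by 15 − 9 = hour 6.

6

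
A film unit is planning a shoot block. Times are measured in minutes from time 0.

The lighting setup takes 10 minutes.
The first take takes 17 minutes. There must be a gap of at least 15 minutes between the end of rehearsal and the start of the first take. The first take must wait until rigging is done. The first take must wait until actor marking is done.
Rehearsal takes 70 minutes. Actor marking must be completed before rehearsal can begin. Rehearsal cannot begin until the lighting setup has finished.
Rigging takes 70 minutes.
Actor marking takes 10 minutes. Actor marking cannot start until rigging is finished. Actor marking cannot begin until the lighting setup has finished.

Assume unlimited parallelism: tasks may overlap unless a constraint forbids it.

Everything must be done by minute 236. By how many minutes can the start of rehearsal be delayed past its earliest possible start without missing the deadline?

54

Nothing blocks the lighting setup, so it runs from minute 0 to minute 10.
Nothing blocks rigging, so it runs from minute 0 to minute 70.
For actor marking: rigging (finishes minute 70); the lighting setup (finishes minute 10). Taking the maximum gives a start of minute 70, and it finishes at 70 + 10 = minute 80.
Rehearsal has to wait for actor marking (finishes minute 80); the lighting setup (finishes minute 10). The latest of these is minute 80, so rehearsal runs minute 80 to 80 + 70 = minute 150.

Working backward from the deadline:
The first take must finish by minute 236; it takes 17 minutes, so it must start by 236 − 17 = minute 219.
Rehearsal feeds into the first take (must start by minute 219, minus 15-minute gap → minute 204); so rehearsal must finish by minute 204 and therefore start by minute 134.
So rehearsal can start as early as minute 80 and as late as minute 134, giving 134 − 80 = 54 minutes of slack.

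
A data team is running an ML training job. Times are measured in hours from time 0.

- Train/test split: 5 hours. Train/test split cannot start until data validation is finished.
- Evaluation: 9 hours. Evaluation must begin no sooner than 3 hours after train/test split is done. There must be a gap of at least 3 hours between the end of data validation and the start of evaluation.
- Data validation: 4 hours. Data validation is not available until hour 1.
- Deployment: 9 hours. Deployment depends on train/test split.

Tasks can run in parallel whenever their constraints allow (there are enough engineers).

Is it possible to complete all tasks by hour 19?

After its own release at hour 1, data validation can start at hour 1 and finishes at hour 5.
Train/test split waits on data validation (finishes hour 5), so it starts at hour 5 and finishes at 5 + 5 = hour 10.
Deployment waits on train/test split (finishes hour 10), so it starts at hour 10 and finishes at 10 + 9 = hour 19.
Evaluation needs all of train/test split (finishes hour 10, plus 3-hour gap → hour 13); data validation (finishes hour 5, plus 3-hour gap → hour 8). That puts its earliest start at hour 13; it finishes at 13 + 9 = hour 22.
The earliest everything can be done is hour 22, which is after the deadline of 19, so it is not possible.

No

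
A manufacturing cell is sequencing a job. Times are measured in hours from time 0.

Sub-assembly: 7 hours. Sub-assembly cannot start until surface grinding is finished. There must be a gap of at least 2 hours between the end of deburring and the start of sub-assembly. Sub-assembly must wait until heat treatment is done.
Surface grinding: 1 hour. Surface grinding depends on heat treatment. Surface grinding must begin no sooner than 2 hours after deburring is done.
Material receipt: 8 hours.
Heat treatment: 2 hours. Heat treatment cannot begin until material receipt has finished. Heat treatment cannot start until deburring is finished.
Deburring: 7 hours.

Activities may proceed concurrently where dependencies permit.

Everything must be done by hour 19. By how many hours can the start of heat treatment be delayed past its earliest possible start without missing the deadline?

Deburring has no prerequisites, so it starts at hour 0 and finishes at hour 7.
Material receipt has no prerequisites, so it starts at hour 0 and finishes at hour 8.
For heat treatment: material receipt (finishes hour 8); deburring (finishes hour 7). Taking the maximum gives a start of hour 8, and it finishes at 8 + 2 = hour 10.

Working backward from the deadline:
Sub-assembly has no dependents, so it just needs to finish by hour 19. Starting by 19 − 7 = hour 12 achieves that.
Surface grinding must finish before sub-assembly (must start by hour 12). With a 1-hour duration, surface grinding must start by 12 − 1 = hour 11.
Heat treatment has several dependents: surface grinding (must start by hour 11); sub-assembly (must start by hour 12). The earliest of those limits is hour 11, so heat treatment must start by 11 − 2 = hour 9.
So heat treatment can start as early as hour 8 and as late as hour 9, giving 9 − 8 = 1 hour of slack.

1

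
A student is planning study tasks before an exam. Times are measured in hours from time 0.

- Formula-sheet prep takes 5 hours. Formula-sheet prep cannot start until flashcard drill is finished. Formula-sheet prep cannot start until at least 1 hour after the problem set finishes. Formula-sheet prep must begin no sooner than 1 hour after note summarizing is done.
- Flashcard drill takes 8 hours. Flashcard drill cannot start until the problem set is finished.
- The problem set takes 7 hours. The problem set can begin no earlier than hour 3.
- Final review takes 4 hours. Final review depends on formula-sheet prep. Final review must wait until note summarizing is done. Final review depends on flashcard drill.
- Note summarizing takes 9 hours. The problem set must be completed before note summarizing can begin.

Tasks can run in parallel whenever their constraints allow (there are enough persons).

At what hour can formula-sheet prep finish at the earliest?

25

The problem set waits on its own release at hour 3, so it starts at hour 3 and finishes at 3 + 7 = hour 10.
Note summarizing waits on the problem set (finishes hour 10), so it starts at hour 10 and finishes at 10 + 9 = hour 19.
Flashcard drill cannot begin until the problem set (finishes hour 10). It runs from hour 10 to 10 + 8 = hour 18.
Formula-sheet prep cannot start until flashcard drill (finishes hour 18); the problem set (finishes hour 10, plus 1-hour gap → hour 11); note summarizing (finishes hour 19, plus 1-hour gap → hour 20). The controlling bound is hour 20, so formula-sheet prep finishes at 20 + 5 = hour 25.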